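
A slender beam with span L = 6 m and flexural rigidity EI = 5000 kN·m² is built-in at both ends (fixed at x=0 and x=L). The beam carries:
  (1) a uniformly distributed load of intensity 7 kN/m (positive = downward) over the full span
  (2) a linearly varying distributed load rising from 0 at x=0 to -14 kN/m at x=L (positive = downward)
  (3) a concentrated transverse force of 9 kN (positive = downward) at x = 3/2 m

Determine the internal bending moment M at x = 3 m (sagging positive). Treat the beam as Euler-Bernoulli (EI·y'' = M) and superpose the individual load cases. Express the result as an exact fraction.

Load 1 — uniform load w=7 kN/m over full span:
  M_1 = wLx/2 - wL²/12 - wx²/2 = 7·6·3/2 - 7·6²/12 - 7·3²/2 = 21/2 kN·m
Load 2 — triangular load w₀=-14 kN/m (0→w₀ over full span):
  M_2 = 3w₀Lx/20 - w₀L²/30 - w₀x³/(6L) = 3·(-14)·6·3/20 - (-14)·6²/30 - (-14)·3³/(6·6) = -21/2 kN·m
Load 3 — point force P=9 kN at a=3/2 m (b=L-a=9/2):
  M_3 = Pa²(a+3b)(L-x)/L³ - Pa²b/L²  [x>a] = 9·(3/2)²·((3/2)+3·(9/2))·(6-3)/6³ - 9·(3/2)²·(9/2)/6² = 27/16 kN·m
Superposition: M = Σ M_i = 27/16 kN·m ≈ 1.687500 kN·m

M(3) = 27/16 kN·m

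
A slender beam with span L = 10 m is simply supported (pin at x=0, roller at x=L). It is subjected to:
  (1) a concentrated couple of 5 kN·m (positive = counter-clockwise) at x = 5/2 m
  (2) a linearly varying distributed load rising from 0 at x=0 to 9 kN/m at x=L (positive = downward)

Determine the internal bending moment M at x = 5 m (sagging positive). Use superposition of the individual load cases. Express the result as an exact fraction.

M(5) = 215/4 kN·m

Load 1 — applied couple M₀=5 kN·m at a=5/2 m (b=L-a=15/2):
  M_1 = M₀x/L - M₀  [x>a] = 5·5/10 - 5 = -5/2 kN·m
Load 2 — triangular load w₀=9 kN/m (0→w₀ over full span):
  M_2 = w₀Lx/6 - w₀x³/(6L) = 9·10·5/6 - 9·5³/(6·10) = 225/4 kN·m
Superposition: M = Σ M_i = 215/4 kN·m ≈ 53.750000 kN·m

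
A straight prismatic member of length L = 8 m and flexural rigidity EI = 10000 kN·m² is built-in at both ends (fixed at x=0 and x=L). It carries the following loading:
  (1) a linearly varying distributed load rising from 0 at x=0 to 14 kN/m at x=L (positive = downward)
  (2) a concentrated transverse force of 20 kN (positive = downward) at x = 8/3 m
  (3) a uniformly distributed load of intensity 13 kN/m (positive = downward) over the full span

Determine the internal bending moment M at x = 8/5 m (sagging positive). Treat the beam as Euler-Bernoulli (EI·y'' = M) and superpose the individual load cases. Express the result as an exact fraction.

M(8/5) = -2608/375 kN·m

Load 1 — triangular load w₀=14 kN/m (0→w₀ over full span):
  M_1 = 3w₀Lx/20 - w₀L²/30 - w₀x³/(6L) = 3·14·8·(8/5)/20 - 14·8²/30 - 14·(8/5)³/(6·8) = -1568/375 kN·m
Load 2 — point force P=20 kN at a=8/3 m (b=L-a=16/3):
  M_2 = Pb²(3a+b)x/L³ - Pab²/L²  [x≤a] = 20·(16/3)²·(3·(8/3)+(16/3))·(8/5)/8³ - 20·(8/3)·(16/3)²/8² = 0 kN·m
Load 3 — uniform load w=13 kN/m over full span:
  M_3 = wLx/2 - wL²/12 - wx²/2 = 13·8·(8/5)/2 - 13·8²/12 - 13·(8/5)²/2 = -208/75 kN·m
Superposition: M = Σ M_i = -2608/375 kN·m ≈ -6.954667 kN·m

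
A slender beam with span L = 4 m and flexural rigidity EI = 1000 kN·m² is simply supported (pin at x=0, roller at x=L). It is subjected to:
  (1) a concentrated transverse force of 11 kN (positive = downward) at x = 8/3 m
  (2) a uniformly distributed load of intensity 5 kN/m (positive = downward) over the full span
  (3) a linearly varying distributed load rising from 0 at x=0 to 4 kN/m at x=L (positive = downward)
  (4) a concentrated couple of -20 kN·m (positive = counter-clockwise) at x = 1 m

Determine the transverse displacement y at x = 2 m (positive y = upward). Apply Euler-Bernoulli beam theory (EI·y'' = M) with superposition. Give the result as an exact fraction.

Load 1 — point force P=11 kN at a=8/3 m (b=L-a=4/3):
  y_1 = -Pbx(L²-b²-x²)/(6LEI)  [x≤a] = -11·(4/3)·2·(4²-(4/3)²-2²)/(6·4·1000) = -253/20250 m
Load 2 — uniform load w=5 kN/m over full span:
  y_2 = -wx(L³-2Lx²+x³)/(24EI) = -5·2·(4³-2·4·2²+2³)/(24·1000) = -1/60 m
Load 3 — triangular load w₀=4 kN/m (0→w₀ over full span):
  y_3 = -w₀x(7L⁴-10L²x²+3x⁴)/(360LEI) = -4·2·(7·4⁴-10·4²·2²+3·2⁴)/(360·4·1000) = -1/150 m
Load 4 — applied couple M₀=-20 kN·m at a=1 m (b=L-a=3):
  y_4 = (M₀x³/(6L)-M₀(x-a)²/2+C₁x)/EI  [x>a] with C₁=M₀(3b²-L²)/(6L)=-55/6 = ((-20)·2³/(6·4)-(-20)·(2-1)²/2+(-55/6)·2)/1000 = -3/200 m
Superposition: y = Σ y_i = -4117/81000 m ≈ -0.050827 m

y(2) = -4117/81000 m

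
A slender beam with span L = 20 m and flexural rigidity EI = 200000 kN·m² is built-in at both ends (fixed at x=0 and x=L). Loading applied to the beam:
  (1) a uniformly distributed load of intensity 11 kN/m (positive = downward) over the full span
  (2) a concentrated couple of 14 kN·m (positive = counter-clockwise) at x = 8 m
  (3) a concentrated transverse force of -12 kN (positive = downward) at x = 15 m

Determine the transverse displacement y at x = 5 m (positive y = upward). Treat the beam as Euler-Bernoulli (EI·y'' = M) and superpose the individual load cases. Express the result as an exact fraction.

Load 1 — uniform load w=11 kN/m over full span:
  y_1 = -wx²(L-x)²/(24EI) = -11·5²·(20-5)²/(24·200000) = -33/2560 m
Load 2 — applied couple M₀=14 kN·m at a=8 m (b=L-a=12):
  y_2 = (R_Ax³/6 - M_Ax²/2)/EI  [x≤a] with R_A=126/125, M_A=42/25 = ((126/125)·5³/6 - (42/25)·5²/2)/200000 = 0 m
Load 3 — point force P=-12 kN at a=15 m (b=L-a=5):
  y_3 = -Pb²x²(3aL-(3a+b)x)/(6L³EI)  [x≤a] = -(-12)·5²·5²·(3·15·20-(3·15+5)·5)/(6·20³·200000) = 13/25600 m
Superposition: y = Σ y_i = -317/25600 m ≈ -0.012383 m

y(5) = -317/25600 m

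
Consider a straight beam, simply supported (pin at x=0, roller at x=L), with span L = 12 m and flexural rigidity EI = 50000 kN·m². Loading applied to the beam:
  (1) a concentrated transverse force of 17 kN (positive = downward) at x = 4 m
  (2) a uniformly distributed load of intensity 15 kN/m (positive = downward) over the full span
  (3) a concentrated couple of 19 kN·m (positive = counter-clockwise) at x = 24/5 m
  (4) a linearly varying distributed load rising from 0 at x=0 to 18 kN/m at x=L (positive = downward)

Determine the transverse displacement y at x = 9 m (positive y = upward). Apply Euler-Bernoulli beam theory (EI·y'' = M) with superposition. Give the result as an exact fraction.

Load 1 — point force P=17 kN at a=4 m (b=L-a=8):
  y_1 = -Pa(L-x)(2Lx-a²-x²)/(6LEI)  [x>a] = -17·4·(12-9)·(2·12·9-4²-9²)/(6·12·50000) = -2023/300000 m
Load 2 — uniform load w=15 kN/m over full span:
  y_2 = -wx(L³-2Lx²+x³)/(24EI) = -15·9·(12³-2·12·9²+9³)/(24·50000) = -4617/80000 m
Load 3 — applied couple M₀=19 kN·m at a=24/5 m (b=L-a=36/5):
  y_3 = (M₀x³/(6L)-M₀(x-a)²/2+C₁x)/EI  [x>a] with C₁=M₀(3b²-L²)/(6L)=76/25 = (19·9³/(6·12)-19·(9-(24/5))²/2+(76/25)·9)/50000 = 10431/10000000 m
Load 4 — triangular load w₀=18 kN/m (0→w₀ over full span):
  y_4 = -w₀x(7L⁴-10L²x²+3x⁴)/(360LEI) = -18·9·(7·12⁴-10·12²·9²+3·9⁴)/(360·12·50000) = -28917/800000 m
Superposition: y = Σ y_i = -5973539/60000000 m ≈ -0.099559 m

y(9) = -5973539/60000000 m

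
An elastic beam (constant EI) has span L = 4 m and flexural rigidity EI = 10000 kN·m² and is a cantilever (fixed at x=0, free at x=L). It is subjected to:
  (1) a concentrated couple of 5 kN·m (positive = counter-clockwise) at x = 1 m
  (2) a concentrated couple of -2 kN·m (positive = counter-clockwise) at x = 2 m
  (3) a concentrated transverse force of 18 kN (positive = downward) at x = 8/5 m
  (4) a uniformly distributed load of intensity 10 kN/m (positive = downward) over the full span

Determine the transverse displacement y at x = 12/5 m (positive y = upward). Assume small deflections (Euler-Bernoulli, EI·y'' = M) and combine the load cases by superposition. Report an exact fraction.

y(12/5) = -47793/2500000 m

Load 1 — applied couple M₀=5 kN·m at a=1 m (b=L-a=3):
  y_1 = M₀a(2x-a)/(2EI)  [x>a] = 5·1·(2·(12/5)-1)/(2·10000) = 19/20000 m
Load 2 — applied couple M₀=-2 kN·m at a=2 m (b=L-a=2):
  y_2 = M₀a(2x-a)/(2EI)  [x>a] = (-2)·2·(2·(12/5)-2)/(2·10000) = -7/12500 m
Load 3 — point force P=18 kN at a=8/5 m (b=L-a=12/5):
  y_3 = -Pa²(3x-a)/(6EI)  [x>a] = -18·(8/5)²·(3·(12/5)-(8/5))/(6·10000) = -336/78125 m
Load 4 — uniform load w=10 kN/m over full span:
  y_4 = -wx²(x²-4Lx+6L²)/(24EI) = -10·(12/5)²·((12/5)²-4·4·(12/5)+6·4²)/(24·10000) = -1188/78125 m
Superposition: y = Σ y_i = -47793/2500000 m ≈ -0.019117 m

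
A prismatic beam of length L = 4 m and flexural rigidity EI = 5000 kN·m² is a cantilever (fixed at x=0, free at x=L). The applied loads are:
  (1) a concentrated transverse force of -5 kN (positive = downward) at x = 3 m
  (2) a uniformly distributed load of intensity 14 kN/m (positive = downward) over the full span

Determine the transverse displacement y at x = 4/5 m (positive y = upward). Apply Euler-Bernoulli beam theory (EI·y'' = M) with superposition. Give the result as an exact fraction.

y(4/5) = -6311/1171875 m

Load 1 — point force P=-5 kN at a=3 m (b=L-a=1):
  y_1 = -Px²(3a-x)/(6EI)  [x≤a] = -(-5)·(4/5)²·(3·3-(4/5))/(6·5000) = 41/46875 m
Load 2 — uniform load w=14 kN/m over full span:
  y_2 = -wx²(x²-4Lx+6L²)/(24EI) = -14·(4/5)²·((4/5)²-4·4·(4/5)+6·4²)/(24·5000) = -7336/1171875 m
Superposition: y = Σ y_i = -6311/1171875 m ≈ -0.005385 m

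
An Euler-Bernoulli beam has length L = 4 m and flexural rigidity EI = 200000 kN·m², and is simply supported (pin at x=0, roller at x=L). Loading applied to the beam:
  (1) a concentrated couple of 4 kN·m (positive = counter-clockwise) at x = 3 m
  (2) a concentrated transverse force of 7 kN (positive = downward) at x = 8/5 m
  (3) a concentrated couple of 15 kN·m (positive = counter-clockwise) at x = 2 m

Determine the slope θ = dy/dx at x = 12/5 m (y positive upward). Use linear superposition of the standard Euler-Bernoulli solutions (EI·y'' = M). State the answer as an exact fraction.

Load 1 — applied couple M₀=4 kN·m at a=3 m (b=L-a=1):
  θ_1 = (M₀x²/(2L)+C₁)/EI  [x≤a] with C₁=M₀(3b²-L²)/(6L)=-13/6 = (4·(12/5)²/(2·4)+(-13/6))/200000 = 107/30000000 rad
Load 2 — point force P=7 kN at a=8/5 m (b=L-a=12/5):
  θ_2 = -Pa(2L²-6Lx+3x²+a²)/(6LEI)  [x>a] = -7·(8/5)·(2·4²-6·4·(12/5)+3·(12/5)²+(8/5)²)/(6·4·200000) = 21/1562500 rad
Load 3 — applied couple M₀=15 kN·m at a=2 m (b=L-a=2):
  θ_3 = (M₀x²/(2L)-M₀(x-a)+C₁)/EI  [x>a] with C₁=M₀(3b²-L²)/(6L)=-5/2 = (15·(12/5)²/(2·4)-15·((12/5)-2)+(-5/2))/200000 = 23/2000000 rad
Superposition: θ = Σ θ_i = 1069/37500000 rad ≈ 0.000029 rad

θ(12/5) = 1069/37500000 rad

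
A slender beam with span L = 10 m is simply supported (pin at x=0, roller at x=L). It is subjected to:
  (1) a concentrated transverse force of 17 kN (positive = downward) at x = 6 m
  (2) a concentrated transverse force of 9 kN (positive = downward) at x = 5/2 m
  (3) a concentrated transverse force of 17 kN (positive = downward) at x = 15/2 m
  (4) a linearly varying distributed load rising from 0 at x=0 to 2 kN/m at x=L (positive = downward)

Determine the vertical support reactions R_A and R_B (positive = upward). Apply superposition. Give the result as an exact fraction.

R_A = 317/15 kN, R_B = 478/15 kN

Load 1 — point force P=17 kN at a=6 m (b=L-a=4):
  R_A = Pb/L = 17·4/10 = 34/5 kN
  R_B = Pa/L = 17·6/10 = 51/5 kN
Load 2 — point force P=9 kN at a=5/2 m (b=L-a=15/2):
  R_A = Pb/L = 9·(15/2)/10 = 27/4 kN
  R_B = Pa/L = 9·(5/2)/10 = 9/4 kN
Load 3 — point force P=17 kN at a=15/2 m (b=L-a=5/2):
  R_A = Pb/L = 17·(5/2)/10 = 17/4 kN
  R_B = Pa/L = 17·(15/2)/10 = 51/4 kN
Load 4 — triangular load w₀=2 kN/m (0→w₀ over full span):
  R_A = w₀L/6 = 2·10/6 = 10/3 kN
  R_B = w₀L/3 = 2·10/3 = 20/3 kN
Superposition: R_A = 317/15 kN, R_B = 478/15 kN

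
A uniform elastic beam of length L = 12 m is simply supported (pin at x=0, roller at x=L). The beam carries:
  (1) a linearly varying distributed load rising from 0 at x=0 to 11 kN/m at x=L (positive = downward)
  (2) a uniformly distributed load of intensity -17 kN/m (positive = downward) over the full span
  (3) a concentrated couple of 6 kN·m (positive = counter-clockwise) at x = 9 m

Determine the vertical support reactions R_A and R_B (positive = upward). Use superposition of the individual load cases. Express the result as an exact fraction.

R_A = -159/2 kN, R_B = -117/2 kN

Load 1 — triangular load w₀=11 kN/m (0→w₀ over full span):
  R_A = w₀L/6 = 11·12/6 = 22 kN
  R_B = w₀L/3 = 11·12/3 = 44 kN
Load 2 — uniform load w=-17 kN/m over full span:
  R_A = wL/2 = (-17)·12/2 = -102 kN
  R_B = wL/2 = (-17)·12/2 = -102 kN
Load 3 — applied couple M₀=6 kN·m at a=9 m (b=L-a=3):
  R_A = M₀/L = 6/12 = 1/2 kN
  R_B = -M₀/L = -6/12 = -1/2 kN
Superposition: R_A = -159/2 kN, R_B = -117/2 kN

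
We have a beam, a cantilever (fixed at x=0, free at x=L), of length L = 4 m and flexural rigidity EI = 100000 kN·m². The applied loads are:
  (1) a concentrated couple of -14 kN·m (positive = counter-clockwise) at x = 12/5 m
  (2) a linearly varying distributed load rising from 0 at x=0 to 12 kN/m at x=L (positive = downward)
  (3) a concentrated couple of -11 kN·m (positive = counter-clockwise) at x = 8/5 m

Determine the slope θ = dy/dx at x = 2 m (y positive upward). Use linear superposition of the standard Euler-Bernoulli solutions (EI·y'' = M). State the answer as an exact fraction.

θ(2) = -319/250000 rad

Load 1 — applied couple M₀=-14 kN·m at a=12/5 m (b=L-a=8/5):
  θ_1 = M₀x/EI  [x≤a] = (-14)·2/100000 = -7/25000 rad
Load 2 — triangular load w₀=12 kN/m (0→w₀ over full span):
  θ_2 = (w₀Lx²/4-w₀L²x/3-w₀x⁴/(24L))/EI = (12·4·2²/4-12·4²·2/3-12·2⁴/(24·4))/100000 = -41/50000 rad
Load 3 — applied couple M₀=-11 kN·m at a=8/5 m (b=L-a=12/5):
  θ_3 = M₀a/EI  [x>a] = (-11)·(8/5)/100000 = -11/62500 rad
Superposition: θ = Σ θ_i = -319/250000 rad ≈ -0.001276 rad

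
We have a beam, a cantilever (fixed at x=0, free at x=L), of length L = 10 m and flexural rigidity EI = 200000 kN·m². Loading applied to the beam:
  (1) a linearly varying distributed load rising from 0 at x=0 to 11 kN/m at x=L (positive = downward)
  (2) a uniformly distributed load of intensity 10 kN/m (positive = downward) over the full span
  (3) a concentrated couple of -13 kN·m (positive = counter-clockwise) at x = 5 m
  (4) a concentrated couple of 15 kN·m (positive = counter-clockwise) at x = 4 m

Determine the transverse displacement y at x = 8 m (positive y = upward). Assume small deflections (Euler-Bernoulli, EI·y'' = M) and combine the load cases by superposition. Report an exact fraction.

y(8) = -2476681/30000000 m

Load 1 — triangular load w₀=11 kN/m (0→w₀ over full span):
  y_1 = (w₀Lx³/12-w₀L²x²/6-w₀x⁵/(120L))/EI = (11·10·8³/12-11·10²·8²/6-11·8⁵/(120·10))/200000 = -8602/234375 m
Load 2 — uniform load w=10 kN/m over full span:
  y_2 = -wx²(x²-4Lx+6L²)/(24EI) = -10·8²·(8²-4·10·8+6·10²)/(24·200000) = -86/1875 m
Load 3 — applied couple M₀=-13 kN·m at a=5 m (b=L-a=5):
  y_3 = M₀a(2x-a)/(2EI)  [x>a] = (-13)·5·(2·8-5)/(2·200000) = -143/80000 m
Load 4 — applied couple M₀=15 kN·m at a=4 m (b=L-a=6):
  y_4 = M₀a(2x-a)/(2EI)  [x>a] = 15·4·(2·8-4)/(2·200000) = 9/5000 m
Superposition: y = Σ y_i = -2476681/30000000 m ≈ -0.082556 m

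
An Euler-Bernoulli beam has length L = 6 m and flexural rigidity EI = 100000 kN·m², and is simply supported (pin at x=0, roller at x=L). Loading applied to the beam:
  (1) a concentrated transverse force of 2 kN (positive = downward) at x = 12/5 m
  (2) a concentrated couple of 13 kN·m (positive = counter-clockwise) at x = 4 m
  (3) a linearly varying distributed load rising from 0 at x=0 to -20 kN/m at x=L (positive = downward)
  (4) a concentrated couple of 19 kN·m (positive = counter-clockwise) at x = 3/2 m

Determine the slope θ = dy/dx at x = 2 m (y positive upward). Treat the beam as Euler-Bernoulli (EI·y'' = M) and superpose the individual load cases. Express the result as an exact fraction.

θ(2) = 892381/1800000000 rad

Load 1 — point force P=2 kN at a=12/5 m (b=L-a=18/5):
  θ_1 = -Pb(L²-b²-3x²)/(6LEI)  [x≤a] = -2·(18/5)·(6²-(18/5)²-3·2²)/(6·6·100000) = -69/3125000 rad
Load 2 — applied couple M₀=13 kN·m at a=4 m (b=L-a=2):
  θ_2 = (M₀x²/(2L)+C₁)/EI  [x≤a] with C₁=M₀(3b²-L²)/(6L)=-26/3 = (13·2²/(2·6)+(-26/3))/100000 = -13/300000 rad
Load 3 — triangular load w₀=-20 kN/m (0→w₀ over full span):
  θ_3 = -w₀(7L⁴-30L²x²+15x⁴)/(360LEI) = -(-20)·(7·6⁴-30·6²·2²+15·2⁴)/(360·6·100000) = 13/28125 rad
Load 4 — applied couple M₀=19 kN·m at a=3/2 m (b=L-a=9/2):
  θ_4 = (M₀x²/(2L)-M₀(x-a)+C₁)/EI  [x>a] with C₁=M₀(3b²-L²)/(6L)=209/16 = (19·2²/(2·6)-19·(2-(3/2))+(209/16))/100000 = 19/192000 rad
Superposition: θ = Σ θ_i = 892381/1800000000 rad ≈ 0.000496 rad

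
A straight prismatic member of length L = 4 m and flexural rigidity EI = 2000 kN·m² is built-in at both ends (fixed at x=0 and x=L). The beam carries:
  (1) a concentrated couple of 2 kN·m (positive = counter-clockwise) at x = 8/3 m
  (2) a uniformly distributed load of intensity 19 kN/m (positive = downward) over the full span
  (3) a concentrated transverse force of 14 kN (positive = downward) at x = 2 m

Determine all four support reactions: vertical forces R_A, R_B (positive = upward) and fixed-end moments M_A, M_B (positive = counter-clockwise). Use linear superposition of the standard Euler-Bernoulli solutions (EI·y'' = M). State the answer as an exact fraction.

Load 1 — applied couple M₀=2 kN·m at a=8/3 m (b=L-a=4/3):
  R_A = 6M₀ab/L³ = 6·2·(8/3)·(4/3)/4³ = 2/3 kN
  M_A = M₀b(2a-b)/L² = 2·(4/3)·(2·(8/3)-(4/3))/4² = 2/3 kN·m
  R_B = -6M₀ab/L³ = -6·2·(8/3)·(4/3)/4³ = -2/3 kN
  M_B = M₀a(2b-a)/L² = 2·(8/3)·(2·(4/3)-(8/3))/4² = 0 kN·m
Load 2 — uniform load w=19 kN/m over full span:
  R_A = wL/2 = 19·4/2 = 38 kN
  M_A = wL²/12 = 19·4²/12 = 76/3 kN·m
  R_B = wL/2 = 19·4/2 = 38 kN
  M_B = -wL²/12 = -19·4²/12 = -76/3 kN·m
Load 3 — point force P=14 kN at a=2 m (b=L-a=2):
  R_A = Pb²(3a+b)/L³ = 14·2²·(3·2+2)/4³ = 7 kN
  M_A = Pab²/L² = 14·2·2²/4² = 7 kN·m
  R_B = Pa²(a+3b)/L³ = 14·2²·(2+3·2)/4³ = 7 kN
  M_B = -Pa²b/L² = -14·2²·2/4² = -7 kN·m
Superposition: R_A = 137/3 kN, M_A = 33 kN·m, R_B = 133/3 kN, M_B = -97/3 kN·m

R_A = 137/3 kN, M_A = 33 kN·m, R_B = 133/3 kN, M_B = -97/3 kN·m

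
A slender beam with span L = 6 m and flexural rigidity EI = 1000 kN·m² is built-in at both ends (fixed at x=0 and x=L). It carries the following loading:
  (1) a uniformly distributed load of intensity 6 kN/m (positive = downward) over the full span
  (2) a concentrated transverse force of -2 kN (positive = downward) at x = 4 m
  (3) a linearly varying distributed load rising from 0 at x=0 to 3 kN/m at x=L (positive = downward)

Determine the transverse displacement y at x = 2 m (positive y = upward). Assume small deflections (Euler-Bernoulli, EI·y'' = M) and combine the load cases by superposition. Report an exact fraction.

Load 1 — uniform load w=6 kN/m over full span:
  y_1 = -wx²(L-x)²/(24EI) = -6·2²·(6-2)²/(24·1000) = -2/125 m
Load 2 — point force P=-2 kN at a=4 m (b=L-a=2):
  y_2 = -Pb²x²(3aL-(3a+b)x)/(6L³EI)  [x≤a] = -(-2)·2²·2²·(3·4·6-(3·4+2)·2)/(6·6³·1000) = 11/10125 m
Load 3 — triangular load w₀=3 kN/m (0→w₀ over full span):
  y_3 = -w₀x²(L-x)²(x+2L)/(120LEI) = -3·2²·(6-2)²·(2+2·6)/(120·6·1000) = -7/1875 m
Superposition: y = Σ y_i = -944/50625 m ≈ -0.018647 m

y(2) = -944/50625 m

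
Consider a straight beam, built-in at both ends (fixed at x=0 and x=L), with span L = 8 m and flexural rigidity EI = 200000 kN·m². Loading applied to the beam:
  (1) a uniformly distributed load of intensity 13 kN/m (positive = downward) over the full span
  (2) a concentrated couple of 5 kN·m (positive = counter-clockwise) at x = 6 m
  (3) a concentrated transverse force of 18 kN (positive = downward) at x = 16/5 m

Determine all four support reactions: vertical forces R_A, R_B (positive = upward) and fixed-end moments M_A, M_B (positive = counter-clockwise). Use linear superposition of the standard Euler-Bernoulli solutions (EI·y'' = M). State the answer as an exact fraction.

R_A = 514937/8000 kN, M_A = 549791/6000 kN·m, R_B = 461063/8000 kN, M_B = -504569/6000 kN·m

Load 1 — uniform load w=13 kN/m over full span:
  R_A = wL/2 = 13·8/2 = 52 kN
  M_A = wL²/12 = 13·8²/12 = 208/3 kN·m
  R_B = wL/2 = 13·8/2 = 52 kN
  M_B = -wL²/12 = -13·8²/12 = -208/3 kN·m
Load 2 — applied couple M₀=5 kN·m at a=6 m (b=L-a=2):
  R_A = 6M₀ab/L³ = 6·5·6·2/8³ = 45/64 kN
  M_A = M₀b(2a-b)/L² = 5·2·(2·6-2)/8² = 25/16 kN·m
  R_B = -6M₀ab/L³ = -6·5·6·2/8³ = -45/64 kN
  M_B = M₀a(2b-a)/L² = 5·6·(2·2-6)/8² = -15/16 kN·m
Load 3 — point force P=18 kN at a=16/5 m (b=L-a=24/5):
  R_A = Pb²(3a+b)/L³ = 18·(24/5)²·(3·(16/5)+(24/5))/8³ = 1458/125 kN
  M_A = Pab²/L² = 18·(16/5)·(24/5)²/8² = 2592/125 kN·m
  R_B = Pa²(a+3b)/L³ = 18·(16/5)²·((16/5)+3·(24/5))/8³ = 792/125 kN
  M_B = -Pa²b/L² = -18·(16/5)²·(24/5)/8² = -1728/125 kN·m
Superposition: R_A = 514937/8000 kN, M_A = 549791/6000 kN·m, R_B = 461063/8000 kN, M_B = -504569/6000 kN·m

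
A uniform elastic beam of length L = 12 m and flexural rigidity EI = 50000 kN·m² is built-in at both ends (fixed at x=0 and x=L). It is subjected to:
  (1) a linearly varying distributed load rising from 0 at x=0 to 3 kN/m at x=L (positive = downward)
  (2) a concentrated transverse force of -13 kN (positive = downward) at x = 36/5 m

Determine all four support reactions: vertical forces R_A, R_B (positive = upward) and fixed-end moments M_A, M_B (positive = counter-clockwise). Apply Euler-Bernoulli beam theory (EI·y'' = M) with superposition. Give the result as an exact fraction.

R_A = 103/125 kN, M_A = -72/125 kN·m, R_B = 522/125 kN, M_B = 108/125 kN·m

Load 1 — triangular load w₀=3 kN/m (0→w₀ over full span):
  R_A = 3w₀L/20 = 3·3·12/20 = 27/5 kN
  M_A = w₀L²/30 = 3·12²/30 = 72/5 kN·m
  R_B = 7w₀L/20 = 7·3·12/20 = 63/5 kN
  M_B = -w₀L²/20 = -3·12²/20 = -108/5 kN·m
Load 2 — point force P=-13 kN at a=36/5 m (b=L-a=24/5):
  R_A = Pb²(3a+b)/L³ = (-13)·(24/5)²·(3·(36/5)+(24/5))/12³ = -572/125 kN
  M_A = Pab²/L² = (-13)·(36/5)·(24/5)²/12² = -1872/125 kN·m
  R_B = Pa²(a+3b)/L³ = (-13)·(36/5)²·((36/5)+3·(24/5))/12³ = -1053/125 kN
  M_B = -Pa²b/L² = -(-13)·(36/5)²·(24/5)/12² = 2808/125 kN·m
Superposition: R_A = 103/125 kN, M_A = -72/125 kN·m, R_B = 522/125 kN, M_B = 108/125 kN·m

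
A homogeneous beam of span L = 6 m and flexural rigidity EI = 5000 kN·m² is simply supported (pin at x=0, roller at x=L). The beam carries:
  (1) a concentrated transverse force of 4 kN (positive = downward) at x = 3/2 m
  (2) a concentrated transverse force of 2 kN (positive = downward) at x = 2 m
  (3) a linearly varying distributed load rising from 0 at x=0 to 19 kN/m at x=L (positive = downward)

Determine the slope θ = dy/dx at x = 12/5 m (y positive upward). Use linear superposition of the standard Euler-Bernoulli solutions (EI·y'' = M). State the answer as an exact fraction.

θ(12/5) = -1398467/225000000 rad

Load 1 — point force P=4 kN at a=3/2 m (b=L-a=9/2):
  θ_1 = -Pa(2L²-6Lx+3x²+a²)/(6LEI)  [x>a] = -4·(3/2)·(2·6²-6·6·(12/5)+3·(12/5)²+(3/2)²)/(6·6·5000) = -171/1000000 rad
Load 2 — point force P=2 kN at a=2 m (b=L-a=4):
  θ_2 = -Pa(2L²-6Lx+3x²+a²)/(6LEI)  [x>a] = -2·2·(2·6²-6·6·(12/5)+3·(12/5)²+2²)/(6·6·5000) = -43/281250 rad
Load 3 — triangular load w₀=19 kN/m (0→w₀ over full span):
  θ_3 = -w₀(7L⁴-30L²x²+15x⁴)/(360LEI) = -19·(7·6⁴-30·6²·(12/5)²+15·(12/5)⁴)/(360·6·5000) = -18411/3125000 rad
Superposition: θ = Σ θ_i = -1398467/225000000 rad ≈ -0.006215 rad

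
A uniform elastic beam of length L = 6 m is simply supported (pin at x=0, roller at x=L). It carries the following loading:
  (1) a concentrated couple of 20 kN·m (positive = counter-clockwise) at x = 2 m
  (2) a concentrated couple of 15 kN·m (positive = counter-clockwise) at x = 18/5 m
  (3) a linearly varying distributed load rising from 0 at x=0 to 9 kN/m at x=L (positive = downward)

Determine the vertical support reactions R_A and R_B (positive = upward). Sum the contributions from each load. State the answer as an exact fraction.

R_A = 89/6 kN, R_B = 73/6 kN

Load 1 — applied couple M₀=20 kN·m at a=2 m (b=L-a=4):
  R_A = M₀/L = 20/6 = 10/3 kN
  R_B = -M₀/L = -20/6 = -10/3 kN
Load 2 — applied couple M₀=15 kN·m at a=18/5 m (b=L-a=12/5):
  R_A = M₀/L = 15/6 = 5/2 kN
  R_B = -M₀/L = -15/6 = -5/2 kN
Load 3 — triangular load w₀=9 kN/m (0→w₀ over full span):
  R_A = w₀L/6 = 9·6/6 = 9 kN
  R_B = w₀L/3 = 9·6/3 = 18 kN
Superposition: R_A = 89/6 kN, R_B = 73/6 kN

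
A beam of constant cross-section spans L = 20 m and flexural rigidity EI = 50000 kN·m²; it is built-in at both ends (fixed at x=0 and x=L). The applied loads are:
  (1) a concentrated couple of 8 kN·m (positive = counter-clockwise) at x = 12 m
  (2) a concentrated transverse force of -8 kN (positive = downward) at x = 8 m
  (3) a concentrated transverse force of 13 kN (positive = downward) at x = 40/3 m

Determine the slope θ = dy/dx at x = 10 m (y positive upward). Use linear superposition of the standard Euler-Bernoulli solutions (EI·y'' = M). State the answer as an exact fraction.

θ(10) = -2273/3375000 rad

Load 1 — applied couple M₀=8 kN·m at a=12 m (b=L-a=8):
  θ_1 = (R_Ax²/2 - M_Ax)/EI  [x≤a] with R_A=72/125, M_A=64/25 = ((72/125)·10²/2 - (64/25)·10)/50000 = 1/15625 rad
Load 2 — point force P=-8 kN at a=8 m (b=L-a=12):
  θ_2 = Pa²(L-x)(2bL-(3b+a)(L-x))/(2L³EI)  [x>a] = (-8)·8²·(20-10)·(2·12·20-(3·12+8)·(20-10))/(2·20³·50000) = -4/15625 rad
Load 3 — point force P=13 kN at a=40/3 m (b=L-a=20/3):
  θ_3 = -Pb²x(2aL-(3a+b)x)/(2L³EI)  [x≤a] = -13·(20/3)²·10·(2·(40/3)·20-(3·(40/3)+(20/3))·10)/(2·20³·50000) = -13/27000 rad
Superposition: θ = Σ θ_i = -2273/3375000 rad ≈ -0.000673 rad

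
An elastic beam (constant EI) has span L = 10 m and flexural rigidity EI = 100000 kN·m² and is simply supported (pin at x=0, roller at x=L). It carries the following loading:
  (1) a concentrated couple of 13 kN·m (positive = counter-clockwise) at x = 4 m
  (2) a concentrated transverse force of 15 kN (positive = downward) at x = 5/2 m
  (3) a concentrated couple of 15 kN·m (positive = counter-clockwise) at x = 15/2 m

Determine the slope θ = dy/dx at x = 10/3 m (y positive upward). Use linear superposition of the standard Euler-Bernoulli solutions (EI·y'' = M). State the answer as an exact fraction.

θ(10/3) = -39979/144000000 rad

Load 1 — applied couple M₀=13 kN·m at a=4 m (b=L-a=6):
  θ_1 = (M₀x²/(2L)+C₁)/EI  [x≤a] with C₁=M₀(3b²-L²)/(6L)=26/15 = (13·(10/3)²/(2·10)+(26/15))/100000 = 403/4500000 rad
Load 2 — point force P=15 kN at a=5/2 m (b=L-a=15/2):
  θ_2 = -Pa(2L²-6Lx+3x²+a²)/(6LEI)  [x>a] = -15·(5/2)·(2·10²-6·10·(10/3)+3·(10/3)²+(5/2)²)/(6·10·100000) = -19/76800 rad
Load 3 — applied couple M₀=15 kN·m at a=15/2 m (b=L-a=5/2):
  θ_3 = (M₀x²/(2L)+C₁)/EI  [x≤a] with C₁=M₀(3b²-L²)/(6L)=-325/16 = (15·(10/3)²/(2·10)+(-325/16))/100000 = -23/192000 rad
Superposition: θ = Σ θ_i = -39979/144000000 rad ≈ -0.000278 rad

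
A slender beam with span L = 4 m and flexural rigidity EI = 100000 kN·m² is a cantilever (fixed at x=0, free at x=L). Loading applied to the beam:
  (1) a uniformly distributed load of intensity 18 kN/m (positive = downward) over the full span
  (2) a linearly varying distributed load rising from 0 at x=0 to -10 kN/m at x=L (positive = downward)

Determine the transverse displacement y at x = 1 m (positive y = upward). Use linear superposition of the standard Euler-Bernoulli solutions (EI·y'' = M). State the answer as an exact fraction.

y(1) = -359/960000 m

Load 1 — uniform load w=18 kN/m over full span:
  y_1 = -wx²(x²-4Lx+6L²)/(24EI) = -18·1²·(1²-4·4·1+6·4²)/(24·100000) = -243/400000 m
Load 2 — triangular load w₀=-10 kN/m (0→w₀ over full span):
  y_2 = (w₀Lx³/12-w₀L²x²/6-w₀x⁵/(120L))/EI = ((-10)·4·1³/12-(-10)·4²·1²/6-(-10)·1⁵/(120·4))/100000 = 1121/4800000 m
Superposition: y = Σ y_i = -359/960000 m ≈ -0.000374 m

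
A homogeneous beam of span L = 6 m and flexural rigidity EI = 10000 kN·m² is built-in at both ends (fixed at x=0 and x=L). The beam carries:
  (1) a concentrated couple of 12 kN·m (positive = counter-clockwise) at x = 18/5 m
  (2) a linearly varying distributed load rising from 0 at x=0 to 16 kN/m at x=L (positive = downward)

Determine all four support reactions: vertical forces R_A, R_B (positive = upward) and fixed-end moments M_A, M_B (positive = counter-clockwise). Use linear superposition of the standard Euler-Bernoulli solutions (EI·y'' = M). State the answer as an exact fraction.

Load 1 — applied couple M₀=12 kN·m at a=18/5 m (b=L-a=12/5):
  R_A = 6M₀ab/L³ = 6·12·(18/5)·(12/5)/6³ = 72/25 kN
  M_A = M₀b(2a-b)/L² = 12·(12/5)·(2·(18/5)-(12/5))/6² = 96/25 kN·m
  R_B = -6M₀ab/L³ = -6·12·(18/5)·(12/5)/6³ = -72/25 kN
  M_B = M₀a(2b-a)/L² = 12·(18/5)·(2·(12/5)-(18/5))/6² = 36/25 kN·m
Load 2 — triangular load w₀=16 kN/m (0→w₀ over full span):
  R_A = 3w₀L/20 = 3·16·6/20 = 72/5 kN
  M_A = w₀L²/30 = 16·6²/30 = 96/5 kN·m
  R_B = 7w₀L/20 = 7·16·6/20 = 168/5 kN
  M_B = -w₀L²/20 = -16·6²/20 = -144/5 kN·m
Superposition: R_A = 432/25 kN, M_A = 576/25 kN·m, R_B = 768/25 kN, M_B = -684/25 kN·m

R_A = 432/25 kN, M_A = 576/25 kN·m, R_B = 768/25 kN, M_B = -684/25 kN·m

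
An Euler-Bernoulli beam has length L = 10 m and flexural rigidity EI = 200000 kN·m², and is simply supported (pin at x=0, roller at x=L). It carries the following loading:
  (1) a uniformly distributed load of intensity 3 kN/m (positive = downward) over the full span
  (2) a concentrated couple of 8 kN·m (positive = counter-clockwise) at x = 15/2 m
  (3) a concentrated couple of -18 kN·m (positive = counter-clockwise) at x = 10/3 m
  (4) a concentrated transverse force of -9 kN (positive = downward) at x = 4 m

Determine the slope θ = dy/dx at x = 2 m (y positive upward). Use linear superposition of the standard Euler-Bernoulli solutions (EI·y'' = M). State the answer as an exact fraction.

Load 1 — uniform load w=3 kN/m over full span:
  θ_1 = -w(L³-6Lx²+4x³)/(24EI) = -3·(10³-6·10·2²+4·2³)/(24·200000) = -99/200000 rad
Load 2 — applied couple M₀=8 kN·m at a=15/2 m (b=L-a=5/2):
  θ_2 = (M₀x²/(2L)+C₁)/EI  [x≤a] with C₁=M₀(3b²-L²)/(6L)=-65/6 = (8·2²/(2·10)+(-65/6))/200000 = -277/6000000 rad
Load 3 — applied couple M₀=-18 kN·m at a=10/3 m (b=L-a=20/3):
  θ_3 = (M₀x²/(2L)+C₁)/EI  [x≤a] with C₁=M₀(3b²-L²)/(6L)=-10 = ((-18)·2²/(2·10)+(-10))/200000 = -17/250000 rad
Load 4 — point force P=-9 kN at a=4 m (b=L-a=6):
  θ_4 = -Pb(L²-b²-3x²)/(6LEI)  [x≤a] = -(-9)·6·(10²-6²-3·2²)/(6·10·200000) = 117/500000 rad
Superposition: θ = Σ θ_i = -2251/6000000 rad ≈ -0.000375 rad

θ(2) = -2251/6000000 rad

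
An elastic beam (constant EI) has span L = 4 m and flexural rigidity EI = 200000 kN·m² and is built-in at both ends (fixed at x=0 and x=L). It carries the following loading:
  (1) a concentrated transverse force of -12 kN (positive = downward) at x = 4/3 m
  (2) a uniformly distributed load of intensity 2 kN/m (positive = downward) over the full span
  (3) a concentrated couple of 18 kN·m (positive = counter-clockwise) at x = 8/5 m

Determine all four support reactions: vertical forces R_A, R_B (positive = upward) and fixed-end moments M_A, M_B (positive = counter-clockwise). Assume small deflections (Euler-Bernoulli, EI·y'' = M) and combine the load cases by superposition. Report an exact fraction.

R_A = 358/225 kN, M_A = -514/225 kN·m, R_B = -1258/225 kN, M_B = 1496/225 kN·m

Load 1 — point force P=-12 kN at a=4/3 m (b=L-a=8/3):
  R_A = Pb²(3a+b)/L³ = (-12)·(8/3)²·(3·(4/3)+(8/3))/4³ = -80/9 kN
  M_A = Pab²/L² = (-12)·(4/3)·(8/3)²/4² = -64/9 kN·m
  R_B = Pa²(a+3b)/L³ = (-12)·(4/3)²·((4/3)+3·(8/3))/4³ = -28/9 kN
  M_B = -Pa²b/L² = -(-12)·(4/3)²·(8/3)/4² = 32/9 kN·m
Load 2 — uniform load w=2 kN/m over full span:
  R_A = wL/2 = 2·4/2 = 4 kN
  M_A = wL²/12 = 2·4²/12 = 8/3 kN·m
  R_B = wL/2 = 2·4/2 = 4 kN
  M_B = -wL²/12 = -2·4²/12 = -8/3 kN·m
Load 3 — applied couple M₀=18 kN·m at a=8/5 m (b=L-a=12/5):
  R_A = 6M₀ab/L³ = 6·18·(8/5)·(12/5)/4³ = 162/25 kN
  M_A = M₀b(2a-b)/L² = 18·(12/5)·(2·(8/5)-(12/5))/4² = 54/25 kN·m
  R_B = -6M₀ab/L³ = -6·18·(8/5)·(12/5)/4³ = -162/25 kN
  M_B = M₀a(2b-a)/L² = 18·(8/5)·(2·(12/5)-(8/5))/4² = 144/25 kN·m
Superposition: R_A = 358/225 kN, M_A = -514/225 kN·m, R_B = -1258/225 kN, M_B = 1496/225 kN·m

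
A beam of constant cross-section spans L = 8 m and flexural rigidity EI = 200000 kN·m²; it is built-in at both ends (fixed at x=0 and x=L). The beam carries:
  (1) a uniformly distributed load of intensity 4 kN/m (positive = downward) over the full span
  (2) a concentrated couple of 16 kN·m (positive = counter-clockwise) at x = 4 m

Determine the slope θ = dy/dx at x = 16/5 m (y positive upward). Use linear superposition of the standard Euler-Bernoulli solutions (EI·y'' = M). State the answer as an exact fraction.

θ(16/5) = -11/390625 rad

Load 1 — uniform load w=4 kN/m over full span:
  θ_1 = -wx(L-x)(L-2x)/(12EI) = -4·(16/5)·(8-(16/5))·(8-2·(16/5))/(12·200000) = -16/390625 rad
Load 2 — applied couple M₀=16 kN·m at a=4 m (b=L-a=4):
  θ_2 = (R_Ax²/2 - M_Ax)/EI  [x≤a] with R_A=3, M_A=4 = (3·(16/5)²/2 - 4·(16/5))/200000 = 1/78125 rad
Superposition: θ = Σ θ_i = -11/390625 rad ≈ -0.000028 rad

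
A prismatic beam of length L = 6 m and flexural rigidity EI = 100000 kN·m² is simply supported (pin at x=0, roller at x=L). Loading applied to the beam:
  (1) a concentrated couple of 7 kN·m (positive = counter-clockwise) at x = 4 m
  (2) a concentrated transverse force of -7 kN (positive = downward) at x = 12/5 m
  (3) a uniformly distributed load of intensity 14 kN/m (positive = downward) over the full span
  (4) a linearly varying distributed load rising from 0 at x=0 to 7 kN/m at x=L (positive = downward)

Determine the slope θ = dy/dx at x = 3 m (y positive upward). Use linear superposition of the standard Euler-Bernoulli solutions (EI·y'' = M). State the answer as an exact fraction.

θ(3) = -16597/600000000 rad

Load 1 — applied couple M₀=7 kN·m at a=4 m (b=L-a=2):
  θ_1 = (M₀x²/(2L)+C₁)/EI  [x≤a] with C₁=M₀(3b²-L²)/(6L)=-14/3 = (7·3²/(2·6)+(-14/3))/100000 = 7/1200000 rad
Load 2 — point force P=-7 kN at a=12/5 m (b=L-a=18/5):
  θ_2 = -Pa(2L²-6Lx+3x²+a²)/(6LEI)  [x>a] = -(-7)·(12/5)·(2·6²-6·6·3+3·3²+(12/5)²)/(6·6·100000) = -189/12500000 rad
Load 3 — uniform load w=14 kN/m over full span:
  θ_3 = -w(L³-6Lx²+4x³)/(24EI) = -14·(6³-6·6·3²+4·3³)/(24·100000) = 0 rad
Load 4 — triangular load w₀=7 kN/m (0→w₀ over full span):
  θ_4 = -w₀(7L⁴-30L²x²+15x⁴)/(360LEI) = -7·(7·6⁴-30·6²·3²+15·3⁴)/(360·6·100000) = -147/8000000 rad
Superposition: θ = Σ θ_i = -16597/600000000 rad ≈ -0.000028 rad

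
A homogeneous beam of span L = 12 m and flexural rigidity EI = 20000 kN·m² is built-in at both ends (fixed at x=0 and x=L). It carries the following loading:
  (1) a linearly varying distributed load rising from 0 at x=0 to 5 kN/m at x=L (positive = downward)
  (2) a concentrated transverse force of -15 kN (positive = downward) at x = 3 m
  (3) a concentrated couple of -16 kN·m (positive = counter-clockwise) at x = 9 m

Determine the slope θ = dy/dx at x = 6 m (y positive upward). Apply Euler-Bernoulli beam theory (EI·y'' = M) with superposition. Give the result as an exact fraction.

θ(6) = -159/320000 rad

Load 1 — triangular load w₀=5 kN/m (0→w₀ over full span):
  θ_1 = -w₀(2x(L-x)(L-2x)(x+2L)+x²(L-x)²)/(120LEI) = -5·(2·6·(12-6)·(12-2·6)·(6+2·12)+6²·(12-6)²)/(120·12·20000) = -9/40000 rad
Load 2 — point force P=-15 kN at a=3 m (b=L-a=9):
  θ_2 = Pa²(L-x)(2bL-(3b+a)(L-x))/(2L³EI)  [x>a] = (-15)·3²·(12-6)·(2·9·12-(3·9+3)·(12-6))/(2·12³·20000) = -27/64000 rad
Load 3 — applied couple M₀=-16 kN·m at a=9 m (b=L-a=3):
  θ_3 = (R_Ax²/2 - M_Ax)/EI  [x≤a] with R_A=-3/2, M_A=-5 = ((-3/2)·6²/2 - (-5)·6)/20000 = 3/20000 rad
Superposition: θ = Σ θ_i = -159/320000 rad ≈ -0.000497 rad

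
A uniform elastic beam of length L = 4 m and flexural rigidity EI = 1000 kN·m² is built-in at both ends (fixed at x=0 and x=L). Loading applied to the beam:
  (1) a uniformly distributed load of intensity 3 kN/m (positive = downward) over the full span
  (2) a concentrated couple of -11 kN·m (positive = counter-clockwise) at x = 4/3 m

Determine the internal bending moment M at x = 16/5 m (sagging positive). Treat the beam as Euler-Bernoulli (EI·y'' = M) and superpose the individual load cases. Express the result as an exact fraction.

M(16/5) = -67/75 kN·m

Load 1 — uniform load w=3 kN/m over full span:
  M_1 = wLx/2 - wL²/12 - wx²/2 = 3·4·(16/5)/2 - 3·4²/12 - 3·(16/5)²/2 = -4/25 kN·m
Load 2 — applied couple M₀=-11 kN·m at a=4/3 m (b=L-a=8/3):
  M_2 = R_Ax - M_A - M₀  [x>a] with R_A=-11/3, M_A=0 = (-11/3)·(16/5) - 0 - (-11) = -11/15 kN·m
Superposition: M = Σ M_i = -67/75 kN·m ≈ -0.893333 kN·m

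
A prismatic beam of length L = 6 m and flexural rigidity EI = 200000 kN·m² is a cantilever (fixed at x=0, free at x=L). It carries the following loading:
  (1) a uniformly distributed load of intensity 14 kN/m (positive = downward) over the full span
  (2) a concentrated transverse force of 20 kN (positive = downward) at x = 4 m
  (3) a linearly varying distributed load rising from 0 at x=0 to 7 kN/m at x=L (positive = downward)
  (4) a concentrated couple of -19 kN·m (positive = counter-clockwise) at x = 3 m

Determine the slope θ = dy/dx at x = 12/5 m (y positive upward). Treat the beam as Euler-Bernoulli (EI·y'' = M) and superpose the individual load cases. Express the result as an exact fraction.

Load 1 — uniform load w=14 kN/m over full span:
  θ_1 = -wx(x²-3Lx+3L²)/(6EI) = -14·(12/5)·((12/5)²-3·6·(12/5)+3·6²)/(6·200000) = -3087/1562500 rad
Load 2 — point force P=20 kN at a=4 m (b=L-a=2):
  θ_2 = -Px(2a-x)/(2EI)  [x≤a] = -20·(12/5)·(2·4-(12/5))/(2·200000) = -21/31250 rad
Load 3 — triangular load w₀=7 kN/m (0→w₀ over full span):
  θ_3 = (w₀Lx²/4-w₀L²x/3-w₀x⁴/(24L))/EI = (7·6·(12/5)²/4-7·6²·(12/5)/3-7·(12/5)⁴/(24·6))/200000 = -11151/15625000 rad
Load 4 — applied couple M₀=-19 kN·m at a=3 m (b=L-a=3):
  θ_4 = M₀x/EI  [x≤a] = (-19)·(12/5)/200000 = -57/250000 rad
Superposition: θ = Σ θ_i = -112167/31250000 rad ≈ -0.003589 rad

θ(12/5) = -112167/31250000 rad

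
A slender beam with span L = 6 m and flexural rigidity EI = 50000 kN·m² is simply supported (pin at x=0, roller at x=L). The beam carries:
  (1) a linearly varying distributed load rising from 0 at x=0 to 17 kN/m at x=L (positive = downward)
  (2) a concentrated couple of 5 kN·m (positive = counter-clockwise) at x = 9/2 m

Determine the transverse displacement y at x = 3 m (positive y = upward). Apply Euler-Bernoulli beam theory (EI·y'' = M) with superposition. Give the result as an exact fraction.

y(3) = -243/80000 m

Load 1 — triangular load w₀=17 kN/m (0→w₀ over full span):
  y_1 = -w₀x(7L⁴-10L²x²+3x⁴)/(360LEI) = -17·3·(7·6⁴-10·6²·3²+3·3⁴)/(360·6·50000) = -459/160000 m
Load 2 — applied couple M₀=5 kN·m at a=9/2 m (b=L-a=3/2):
  y_2 = (M₀x³/(6L)+C₁x)/EI  [x≤a] with C₁=M₀(3b²-L²)/(6L)=-65/16 = (5·3³/(6·6)+(-65/16)·3)/50000 = -27/160000 m
Superposition: y = Σ y_i = -243/80000 m ≈ -0.003037 m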